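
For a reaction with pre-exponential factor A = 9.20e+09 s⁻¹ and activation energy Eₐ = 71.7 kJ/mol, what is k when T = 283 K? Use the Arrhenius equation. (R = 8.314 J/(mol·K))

5.36e-04 s⁻¹

Step 1: Use the Arrhenius equation: k = A × exp(-Eₐ/RT)
Step 2: Convert Eₐ to J/mol: 71.7 kJ/mol = 71700 J/mol
Step 3: Calculate the exponent: -Eₐ/(RT) = -71700/(8.314 × 283) = -30.47353
Step 4: k = 9.20e+09 × exp(-30.47353)
Step 5: k = 9.20e+09 × 5.82793e-14 = 5.3617e-04 s⁻¹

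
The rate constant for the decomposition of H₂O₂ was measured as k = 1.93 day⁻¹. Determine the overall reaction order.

first order (1)

Step 1: The units of k for an nth-order reaction are (concentration)^(1-n)·(time)⁻¹.
Step 2: Here k has units day⁻¹, so the concentration exponent is 0.
Step 3: 1 - n = 0 ⇒ n = 1. The reaction is first order.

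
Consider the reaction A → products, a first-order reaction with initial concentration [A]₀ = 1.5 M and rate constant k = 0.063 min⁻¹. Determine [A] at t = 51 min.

0.06035 M

Step 1: For a first-order reaction: [A] = [A]₀ × e^(-kt)
Step 2: [A] = 1.5 × e^(-0.063 × 51)
Step 3: [A] = 1.5 × e^(-3.213)
Step 4: [A] = 1.5 × 0.0402357 = 0.06035 M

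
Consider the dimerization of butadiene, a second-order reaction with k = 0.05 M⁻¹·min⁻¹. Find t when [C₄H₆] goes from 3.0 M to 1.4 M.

7.619 min

Step 1: For second-order: t = (1/[C₄H₆] - 1/[C₄H₆]₀)/k
Step 2: t = (1/1.4 - 1/3.0)/0.05
Step 3: t = (0.7143 - 0.3333)/0.05
Step 4: t = 0.381/0.05 = 7.619 min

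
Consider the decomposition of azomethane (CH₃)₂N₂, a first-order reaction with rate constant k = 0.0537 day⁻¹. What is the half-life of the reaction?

12.91 day

Step 1: For a first-order reaction, t₁/₂ = ln(2)/k
Step 2: t₁/₂ = ln(2)/0.0537
Step 3: t₁/₂ = 0.6931/0.0537 = 12.91 day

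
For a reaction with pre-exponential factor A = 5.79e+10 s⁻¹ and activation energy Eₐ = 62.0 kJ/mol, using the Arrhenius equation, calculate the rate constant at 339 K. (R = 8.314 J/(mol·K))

1.62e+01 s⁻¹

Step 1: Use the Arrhenius equation: k = A × exp(-Eₐ/RT)
Step 2: Convert Eₐ to J/mol: 62.0 kJ/mol = 62000 J/mol
Step 3: Calculate the exponent: -Eₐ/(RT) = -62000/(8.314 × 339) = -21.99794
Step 4: k = 5.79e+10 × exp(-21.99794)
Step 5: k = 5.79e+10 × 2.79522e-10 = 1.6184e+01 s⁻¹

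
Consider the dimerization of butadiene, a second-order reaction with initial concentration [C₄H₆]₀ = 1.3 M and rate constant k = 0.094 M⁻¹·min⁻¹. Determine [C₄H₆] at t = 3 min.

0.9513 M

Step 1: For a second-order reaction: 1/[C₄H₆] = 1/[C₄H₆]₀ + kt
Step 2: 1/[C₄H₆] = 1/1.3 + 0.094 × 3
Step 3: 1/[C₄H₆] = 0.7692 + 0.282 = 1.051
Step 4: [C₄H₆] = 1/1.051 = 0.9513 M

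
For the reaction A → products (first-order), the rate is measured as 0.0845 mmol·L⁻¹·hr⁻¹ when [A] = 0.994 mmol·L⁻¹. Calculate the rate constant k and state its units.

0.08501 hr⁻¹

Step 1: rate = k[A]^1, so k = rate / [A]^1.
Step 2: k = 0.0845 / (0.994)^1 = 0.0845 / 0.994.
Step 3: k = 0.08501 hr⁻¹.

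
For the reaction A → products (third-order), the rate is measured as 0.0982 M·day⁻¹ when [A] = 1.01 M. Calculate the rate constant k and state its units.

0.09531 M⁻²·day⁻¹

Step 1: rate = k[A]^3, so k = rate / [A]^3.
Step 2: k = 0.0982 / (1.01)^3 = 0.0982 / 1.03.
Step 3: k = 0.09531 M⁻²·day⁻¹.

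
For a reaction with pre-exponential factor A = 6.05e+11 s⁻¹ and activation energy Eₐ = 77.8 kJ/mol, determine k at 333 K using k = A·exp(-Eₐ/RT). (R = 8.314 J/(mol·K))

3.78e-01 s⁻¹

Step 1: Use the Arrhenius equation: k = A × exp(-Eₐ/RT)
Step 2: Convert Eₐ to J/mol: 77.8 kJ/mol = 77800 J/mol
Step 3: Calculate the exponent: -Eₐ/(RT) = -77800/(8.314 × 333) = -28.10123
Step 4: k = 6.05e+11 × exp(-28.10123)
Step 5: k = 6.05e+11 × 6.24872e-13 = 3.7805e-01 s⁻¹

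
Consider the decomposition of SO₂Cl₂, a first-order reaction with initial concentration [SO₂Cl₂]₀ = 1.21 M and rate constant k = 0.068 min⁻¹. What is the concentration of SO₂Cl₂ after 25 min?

0.221 M

Step 1: For a first-order reaction: [SO₂Cl₂] = [SO₂Cl₂]₀ × e^(-kt)
Step 2: [SO₂Cl₂] = 1.21 × e^(-0.068 × 25)
Step 3: [SO₂Cl₂] = 1.21 × e^(-1.7)
Step 4: [SO₂Cl₂] = 1.21 × 0.182684 = 0.221 M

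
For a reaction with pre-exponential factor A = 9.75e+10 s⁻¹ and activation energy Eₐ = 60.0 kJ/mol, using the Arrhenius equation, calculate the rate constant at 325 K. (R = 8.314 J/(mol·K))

2.21e+01 s⁻¹

Step 1: Use the Arrhenius equation: k = A × exp(-Eₐ/RT)
Step 2: Convert Eₐ to J/mol: 60.0 kJ/mol = 60000 J/mol
Step 3: Calculate the exponent: -Eₐ/(RT) = -60000/(8.314 × 325) = -22.20536
Step 4: k = 9.75e+10 × exp(-22.20536)
Step 5: k = 9.75e+10 × 2.27161e-10 = 2.2148e+01 s⁻¹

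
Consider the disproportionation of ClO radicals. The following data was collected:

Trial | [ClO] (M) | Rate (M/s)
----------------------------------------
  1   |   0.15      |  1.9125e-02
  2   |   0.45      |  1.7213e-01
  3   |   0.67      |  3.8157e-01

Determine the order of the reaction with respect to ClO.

second order (2)

Step 1: Compare trials to find order n where rate₂/rate₁ = ([ClO]₂/[ClO]₁)^n
Step 2: rate₂/rate₁ = 1.7213e-01/1.9125e-02 = 9
Step 3: [ClO]₂/[ClO]₁ = 0.45/0.15 = 3
Step 4: n = ln(9)/ln(3) = 2.00 ≈ 2
Step 5: The reaction is second order in ClO.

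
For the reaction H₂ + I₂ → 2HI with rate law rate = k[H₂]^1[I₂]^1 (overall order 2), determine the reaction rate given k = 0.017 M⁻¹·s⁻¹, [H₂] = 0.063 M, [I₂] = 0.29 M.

0.0003106 M/s

Step 1: The rate law is rate = k[H₂]^1[I₂]^1, overall order = 1+1 = 2
Step 2: Substitute values: rate = 0.017 × (0.063)^1 × (0.29)^1
Step 3: rate = 0.017 × 0.063 × 0.29 = 0.00031059 M/s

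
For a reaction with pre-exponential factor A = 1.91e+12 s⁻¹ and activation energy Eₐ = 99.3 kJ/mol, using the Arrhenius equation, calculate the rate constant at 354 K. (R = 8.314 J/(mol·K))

4.25e-03 s⁻¹

Step 1: Use the Arrhenius equation: k = A × exp(-Eₐ/RT)
Step 2: Convert Eₐ to J/mol: 99.3 kJ/mol = 99300 J/mol
Step 3: Calculate the exponent: -Eₐ/(RT) = -99300/(8.314 × 354) = -33.73929
Step 4: k = 1.91e+12 × exp(-33.73929)
Step 5: k = 1.91e+12 × 2.22440e-15 = 4.2486e-03 s⁻¹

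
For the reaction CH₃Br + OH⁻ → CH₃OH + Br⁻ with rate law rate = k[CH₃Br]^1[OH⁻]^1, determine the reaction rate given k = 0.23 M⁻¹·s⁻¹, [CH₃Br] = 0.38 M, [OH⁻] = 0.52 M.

0.04545 M/s

Step 1: The rate law is rate = k[CH₃Br]^1[OH⁻]^1
Step 2: Substitute: rate = 0.23 × (0.38)^1 × (0.52)^1
Step 3: rate = 0.23 × 0.38 × 0.52 = 0.045448 M/s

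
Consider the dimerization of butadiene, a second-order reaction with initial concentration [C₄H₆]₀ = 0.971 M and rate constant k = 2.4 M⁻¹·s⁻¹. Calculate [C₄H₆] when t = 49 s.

0.00843 M

Step 1: For a second-order reaction: 1/[C₄H₆] = 1/[C₄H₆]₀ + kt
Step 2: 1/[C₄H₆] = 1/0.971 + 2.4 × 49
Step 3: 1/[C₄H₆] = 1.03 + 117.6 = 118.6
Step 4: [C₄H₆] = 1/118.6 = 0.00843 M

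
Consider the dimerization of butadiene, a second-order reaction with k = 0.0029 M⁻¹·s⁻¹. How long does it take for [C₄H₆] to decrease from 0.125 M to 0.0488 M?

4308 s

Step 1: For second-order: t = (1/[C₄H₆] - 1/[C₄H₆]₀)/k
Step 2: t = (1/0.0488 - 1/0.125)/0.0029
Step 3: t = (20.49 - 8)/0.0029
Step 4: t = 12.49/0.0029 = 4308 s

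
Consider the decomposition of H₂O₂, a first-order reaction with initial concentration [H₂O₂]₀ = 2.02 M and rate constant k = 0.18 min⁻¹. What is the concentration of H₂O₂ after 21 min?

0.0461 M

Step 1: For a first-order reaction: [H₂O₂] = [H₂O₂]₀ × e^(-kt)
Step 2: [H₂O₂] = 2.02 × e^(-0.18 × 21)
Step 3: [H₂O₂] = 2.02 × e^(-3.78)
Step 4: [H₂O₂] = 2.02 × 0.0228227 = 0.0461 M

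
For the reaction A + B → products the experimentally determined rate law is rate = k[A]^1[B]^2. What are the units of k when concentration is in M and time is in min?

M⁻²·min⁻¹

Step 1: Overall order = 1 + 2 = 3.
Step 2: rate has units M·min⁻¹; [A]^1[B]^2 has units M^3.
Step 3: k = rate/([A]^1[B]^2), so units of k = M^(1-3)·min⁻¹ = M⁻²·min⁻¹.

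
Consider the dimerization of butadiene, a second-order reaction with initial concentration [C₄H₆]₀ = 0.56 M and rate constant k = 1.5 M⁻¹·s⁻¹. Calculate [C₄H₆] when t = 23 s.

0.02756 M

Step 1: For a second-order reaction: 1/[C₄H₆] = 1/[C₄H₆]₀ + kt
Step 2: 1/[C₄H₆] = 1/0.56 + 1.5 × 23
Step 3: 1/[C₄H₆] = 1.786 + 34.5 = 36.29
Step 4: [C₄H₆] = 1/36.29 = 0.02756 M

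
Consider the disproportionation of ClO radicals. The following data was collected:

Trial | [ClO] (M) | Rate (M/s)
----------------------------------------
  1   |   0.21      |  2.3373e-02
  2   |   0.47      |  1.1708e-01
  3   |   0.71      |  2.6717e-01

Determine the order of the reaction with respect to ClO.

second order (2)

Step 1: Compare trials to find order n where rate₂/rate₁ = ([ClO]₂/[ClO]₁)^n
Step 2: rate₂/rate₁ = 1.1708e-01/2.3373e-02 = 5.009
Step 3: [ClO]₂/[ClO]₁ = 0.47/0.21 = 2.238
Step 4: n = ln(5.009)/ln(2.238) = 2.00 ≈ 2
Step 5: The reaction is second order in ClO.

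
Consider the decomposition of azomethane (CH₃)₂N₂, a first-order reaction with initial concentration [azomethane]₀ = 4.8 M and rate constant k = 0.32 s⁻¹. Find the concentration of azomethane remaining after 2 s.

2.531 M

Step 1: For a first-order reaction: [azomethane] = [azomethane]₀ × e^(-kt)
Step 2: [azomethane] = 4.8 × e^(-0.32 × 2)
Step 3: [azomethane] = 4.8 × e^(-0.64)
Step 4: [azomethane] = 4.8 × 0.527292 = 2.531 M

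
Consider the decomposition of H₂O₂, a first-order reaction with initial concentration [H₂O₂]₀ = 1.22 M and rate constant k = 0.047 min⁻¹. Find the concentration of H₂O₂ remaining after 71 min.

0.04336 M

Step 1: For a first-order reaction: [H₂O₂] = [H₂O₂]₀ × e^(-kt)
Step 2: [H₂O₂] = 1.22 × e^(-0.047 × 71)
Step 3: [H₂O₂] = 1.22 × e^(-3.337)
Step 4: [H₂O₂] = 1.22 × 0.0355434 = 0.04336 M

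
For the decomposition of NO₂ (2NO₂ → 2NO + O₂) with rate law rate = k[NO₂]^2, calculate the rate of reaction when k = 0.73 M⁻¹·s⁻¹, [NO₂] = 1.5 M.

1.643 M/s

Step 1: Identify the rate law: rate = k[NO₂]^2
Step 2: Substitute values: rate = 0.73 × (1.5)^2
Step 3: Calculate: rate = 0.73 × 2.25 = 1.6425 M/s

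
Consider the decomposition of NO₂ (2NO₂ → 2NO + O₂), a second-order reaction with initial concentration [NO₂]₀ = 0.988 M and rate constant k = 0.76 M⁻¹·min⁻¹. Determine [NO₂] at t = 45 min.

0.0284 M

Step 1: For a second-order reaction: 1/[NO₂] = 1/[NO₂]₀ + kt
Step 2: 1/[NO₂] = 1/0.988 + 0.76 × 45
Step 3: 1/[NO₂] = 1.012 + 34.2 = 35.21
Step 4: [NO₂] = 1/35.21 = 0.0284 M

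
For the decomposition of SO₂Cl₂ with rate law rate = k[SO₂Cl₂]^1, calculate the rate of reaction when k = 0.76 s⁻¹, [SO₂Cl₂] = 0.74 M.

0.5624 M/s

Step 1: Identify the rate law: rate = k[SO₂Cl₂]^1
Step 2: Substitute values: rate = 0.76 × (0.74)^1
Step 3: Calculate: rate = 0.76 × 0.74 = 0.5624 M/s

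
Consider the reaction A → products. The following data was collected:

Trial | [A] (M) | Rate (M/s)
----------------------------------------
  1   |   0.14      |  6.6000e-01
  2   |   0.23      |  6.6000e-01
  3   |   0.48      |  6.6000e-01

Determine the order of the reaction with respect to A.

zeroth order (0)

Step 1: Compare trials - when concentration changes, rate stays constant.
Step 2: rate₂/rate₁ = 6.6000e-01/6.6000e-01 = 1
Step 3: [A]₂/[A]₁ = 0.23/0.14 = 1.643
Step 4: Since rate ratio ≈ (conc ratio)^0, the reaction is zeroth order.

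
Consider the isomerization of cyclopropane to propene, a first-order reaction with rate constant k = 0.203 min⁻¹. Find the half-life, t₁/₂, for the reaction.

3.415 min

Step 1: For a first-order reaction, t₁/₂ = ln(2)/k
Step 2: t₁/₂ = ln(2)/0.203
Step 3: t₁/₂ = 0.6931/0.203 = 3.415 min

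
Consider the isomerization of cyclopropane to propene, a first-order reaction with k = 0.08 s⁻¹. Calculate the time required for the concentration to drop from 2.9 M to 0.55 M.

20.78 s

Step 1: For first-order: t = ln([cyclopropane]₀/[cyclopropane])/k
Step 2: t = ln(2.9/0.55)/0.08
Step 3: t = ln(5.273)/0.08
Step 4: t = 1.663/0.08 = 20.78 s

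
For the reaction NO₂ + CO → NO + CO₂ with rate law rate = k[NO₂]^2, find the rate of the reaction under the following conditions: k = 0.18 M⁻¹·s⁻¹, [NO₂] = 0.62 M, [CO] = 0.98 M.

0.06919 M/s

Step 1: The rate law is rate = k[NO₂]^2
Step 2: Note that the rate does not depend on [CO] (zero order in CO).
Step 3: rate = 0.18 × (0.62)^2 = 0.069192 M/s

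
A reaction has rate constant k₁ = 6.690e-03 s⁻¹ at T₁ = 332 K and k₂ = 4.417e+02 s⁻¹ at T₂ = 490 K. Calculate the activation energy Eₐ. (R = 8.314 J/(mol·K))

95.0 kJ/mol

Step 1: Use the two-temperature Arrhenius form: ln(k₂/k₁) = -Eₐ/R × (1/T₂ - 1/T₁)
Step 2: ln(k₂/k₁) = ln(4.417e+02/6.690e-03) = ln(66023.9) = 11.0978
Step 3: 1/T₂ - 1/T₁ = 1/490 - 1/332 = -9.712319e-04 K⁻¹
Step 4: Eₐ = -R × ln(k₂/k₁) / (1/T₂ - 1/T₁) = -8.314 × 11.0978 / -9.712319e-04
Step 5: Eₐ = 9.5000e+04 J/mol = 95.0 kJ/mol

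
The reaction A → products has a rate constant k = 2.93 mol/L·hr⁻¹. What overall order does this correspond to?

zeroth order (0)

Step 1: The units of k for an nth-order reaction are (concentration)^(1-n)·(time)⁻¹.
Step 2: Here k has units mol/L·hr⁻¹, so the concentration exponent is 1.
Step 3: 1 - n = 1 ⇒ n = 0. The reaction is zeroth order.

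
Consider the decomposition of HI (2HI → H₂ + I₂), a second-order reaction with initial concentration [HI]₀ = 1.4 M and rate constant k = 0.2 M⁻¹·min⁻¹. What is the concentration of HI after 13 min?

0.3017 M

Step 1: For a second-order reaction: 1/[HI] = 1/[HI]₀ + kt
Step 2: 1/[HI] = 1/1.4 + 0.2 × 13
Step 3: 1/[HI] = 0.7143 + 2.6 = 3.314
Step 4: [HI] = 1/3.314 = 0.3017 M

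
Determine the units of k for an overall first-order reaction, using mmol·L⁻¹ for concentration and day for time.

day⁻¹

Step 1: For overall order n, rate = k × (concentration)^n.
Step 2: Rate has units mmol·L⁻¹·day⁻¹; concentration term has units (mmol·L⁻¹)^1.
Step 3: k = rate / (concentration)^n, so units of k = (mmol·L⁻¹)^(1-1)·day⁻¹ = day⁻¹.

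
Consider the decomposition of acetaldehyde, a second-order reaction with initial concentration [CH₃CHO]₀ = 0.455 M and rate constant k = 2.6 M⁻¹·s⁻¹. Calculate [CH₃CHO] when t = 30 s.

0.01247 M

Step 1: For a second-order reaction: 1/[CH₃CHO] = 1/[CH₃CHO]₀ + kt
Step 2: 1/[CH₃CHO] = 1/0.455 + 2.6 × 30
Step 3: 1/[CH₃CHO] = 2.198 + 78 = 80.2
Step 4: [CH₃CHO] = 1/80.2 = 0.01247 M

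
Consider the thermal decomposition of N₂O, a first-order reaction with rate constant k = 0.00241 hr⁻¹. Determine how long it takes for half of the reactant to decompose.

287.6 hr

Step 1: For a first-order reaction, t₁/₂ = ln(2)/k
Step 2: t₁/₂ = ln(2)/0.00241
Step 3: t₁/₂ = 0.6931/0.00241 = 287.6 hr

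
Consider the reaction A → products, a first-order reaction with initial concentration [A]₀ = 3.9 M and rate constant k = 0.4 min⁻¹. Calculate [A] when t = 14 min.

0.01442 M

Step 1: For a first-order reaction: [A] = [A]₀ × e^(-kt)
Step 2: [A] = 3.9 × e^(-0.4 × 14)
Step 3: [A] = 3.9 × e^(-5.6)
Step 4: [A] = 3.9 × 0.00369786 = 0.01442 M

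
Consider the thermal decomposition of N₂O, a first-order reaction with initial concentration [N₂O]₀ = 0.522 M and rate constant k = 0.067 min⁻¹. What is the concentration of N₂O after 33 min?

0.05721 M

Step 1: For a first-order reaction: [N₂O] = [N₂O]₀ × e^(-kt)
Step 2: [N₂O] = 0.522 × e^(-0.067 × 33)
Step 3: [N₂O] = 0.522 × e^(-2.211)
Step 4: [N₂O] = 0.522 × 0.109591 = 0.05721 M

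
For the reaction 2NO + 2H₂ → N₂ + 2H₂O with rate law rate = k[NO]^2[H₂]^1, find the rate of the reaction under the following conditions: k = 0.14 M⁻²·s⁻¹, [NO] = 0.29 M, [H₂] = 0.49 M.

0.005769 M/s

Step 1: The rate law is rate = k[NO]^2[H₂]^1
Step 2: Substitute: rate = 0.14 × (0.29)^2 × (0.49)^1
Step 3: rate = 0.14 × 0.0841 × 0.49 = 0.00576926 M/s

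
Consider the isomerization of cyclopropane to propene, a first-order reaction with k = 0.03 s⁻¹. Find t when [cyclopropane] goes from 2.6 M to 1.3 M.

23.1 s

Step 1: For first-order: t = ln([cyclopropane]₀/[cyclopropane])/k
Step 2: t = ln(2.6/1.3)/0.03
Step 3: t = ln(2)/0.03
Step 4: t = 0.6931/0.03 = 23.1 s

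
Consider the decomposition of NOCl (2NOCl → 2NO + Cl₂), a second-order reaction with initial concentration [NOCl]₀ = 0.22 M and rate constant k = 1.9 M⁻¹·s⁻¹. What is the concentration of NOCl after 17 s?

0.02714 M

Step 1: For a second-order reaction: 1/[NOCl] = 1/[NOCl]₀ + kt
Step 2: 1/[NOCl] = 1/0.22 + 1.9 × 17
Step 3: 1/[NOCl] = 4.545 + 32.3 = 36.85
Step 4: [NOCl] = 1/36.85 = 0.02714 M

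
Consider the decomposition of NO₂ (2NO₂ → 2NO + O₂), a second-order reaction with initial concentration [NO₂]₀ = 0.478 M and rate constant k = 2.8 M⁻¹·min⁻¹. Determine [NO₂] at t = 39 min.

0.008985 M

Step 1: For a second-order reaction: 1/[NO₂] = 1/[NO₂]₀ + kt
Step 2: 1/[NO₂] = 1/0.478 + 2.8 × 39
Step 3: 1/[NO₂] = 2.092 + 109.2 = 111.3
Step 4: [NO₂] = 1/111.3 = 0.008985 M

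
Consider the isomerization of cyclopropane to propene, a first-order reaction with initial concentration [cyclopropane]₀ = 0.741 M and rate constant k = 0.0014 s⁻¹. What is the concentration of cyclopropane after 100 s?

0.6442 M

Step 1: For a first-order reaction: [cyclopropane] = [cyclopropane]₀ × e^(-kt)
Step 2: [cyclopropane] = 0.741 × e^(-0.0014 × 100)
Step 3: [cyclopropane] = 0.741 × e^(-0.14)
Step 4: [cyclopropane] = 0.741 × 0.869358 = 0.6442 M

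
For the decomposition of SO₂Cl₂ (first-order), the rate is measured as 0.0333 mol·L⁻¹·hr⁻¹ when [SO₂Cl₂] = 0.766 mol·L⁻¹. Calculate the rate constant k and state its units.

0.04347 hr⁻¹

Step 1: rate = k[SO₂Cl₂]^1, so k = rate / [SO₂Cl₂]^1.
Step 2: k = 0.0333 / (0.766)^1 = 0.0333 / 0.766.
Step 3: k = 0.04347 hr⁻¹.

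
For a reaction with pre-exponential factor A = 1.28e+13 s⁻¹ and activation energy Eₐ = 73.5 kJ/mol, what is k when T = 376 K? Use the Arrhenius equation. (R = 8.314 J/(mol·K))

7.87e+02 s⁻¹

Step 1: Use the Arrhenius equation: k = A × exp(-Eₐ/RT)
Step 2: Convert Eₐ to J/mol: 73.5 kJ/mol = 73500 J/mol
Step 3: Calculate the exponent: -Eₐ/(RT) = -73500/(8.314 × 376) = -23.51199
Step 4: k = 1.28e+13 × exp(-23.51199)
Step 5: k = 1.28e+13 × 6.14996e-11 = 7.8719e+02 s⁻¹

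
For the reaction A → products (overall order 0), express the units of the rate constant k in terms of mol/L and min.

mol/L·min⁻¹

Step 1: For overall order n, rate = k × (concentration)^n.
Step 2: Rate has units mol/L·min⁻¹; concentration term has units (mol/L)^0.
Step 3: k = rate / (concentration)^n, so units of k = (mol/L)^(1-0)·min⁻¹ = mol/L·min⁻¹.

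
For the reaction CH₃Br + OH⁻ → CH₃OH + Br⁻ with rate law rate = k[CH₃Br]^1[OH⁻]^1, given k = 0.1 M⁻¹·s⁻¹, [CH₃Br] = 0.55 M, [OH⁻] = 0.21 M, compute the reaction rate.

0.01155 M/s

Step 1: The rate law is rate = k[CH₃Br]^1[OH⁻]^1
Step 2: Substitute: rate = 0.1 × (0.55)^1 × (0.21)^1
Step 3: rate = 0.1 × 0.55 × 0.21 = 0.01155 M/s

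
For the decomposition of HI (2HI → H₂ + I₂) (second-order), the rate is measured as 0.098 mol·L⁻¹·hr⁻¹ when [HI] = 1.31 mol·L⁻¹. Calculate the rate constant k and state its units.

0.05711 (mol·L⁻¹)⁻¹·hr⁻¹

Step 1: rate = k[HI]^2, so k = rate / [HI]^2.
Step 2: k = 0.098 / (1.31)^2 = 0.098 / 1.716.
Step 3: k = 0.05711 (mol·L⁻¹)⁻¹·hr⁻¹.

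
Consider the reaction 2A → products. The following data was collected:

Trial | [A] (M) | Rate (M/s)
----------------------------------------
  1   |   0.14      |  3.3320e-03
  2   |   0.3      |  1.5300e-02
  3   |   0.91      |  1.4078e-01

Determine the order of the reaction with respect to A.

second order (2)

Step 1: Compare trials to find order n where rate₂/rate₁ = ([A]₂/[A]₁)^n
Step 2: rate₂/rate₁ = 1.5300e-02/3.3320e-03 = 4.592
Step 3: [A]₂/[A]₁ = 0.3/0.14 = 2.143
Step 4: n = ln(4.592)/ln(2.143) = 2.00 ≈ 2
Step 5: The reaction is second order in A.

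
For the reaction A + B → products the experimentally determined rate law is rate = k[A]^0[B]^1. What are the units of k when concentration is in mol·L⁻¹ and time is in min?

min⁻¹

Step 1: Overall order = 0 + 1 = 1.
Step 2: rate has units mol·L⁻¹·min⁻¹; [A]^0[B]^1 has units (mol·L⁻¹)^1.
Step 3: k = rate/([A]^0[B]^1), so units of k = (mol·L⁻¹)^(1-1)·min⁻¹ = min⁻¹.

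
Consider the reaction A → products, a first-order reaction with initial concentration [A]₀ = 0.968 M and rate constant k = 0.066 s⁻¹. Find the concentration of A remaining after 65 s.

0.01327 M

Step 1: For a first-order reaction: [A] = [A]₀ × e^(-kt)
Step 2: [A] = 0.968 × e^(-0.066 × 65)
Step 3: [A] = 0.968 × e^(-4.29)
Step 4: [A] = 0.968 × 0.0137049 = 0.01327 M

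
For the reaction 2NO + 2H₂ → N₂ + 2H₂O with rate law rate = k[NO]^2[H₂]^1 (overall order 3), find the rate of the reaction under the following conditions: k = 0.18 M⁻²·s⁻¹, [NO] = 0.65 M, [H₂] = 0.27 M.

0.02053 M/s

Step 1: The rate law is rate = k[NO]^2[H₂]^1, overall order = 2+1 = 3
Step 2: Substitute values: rate = 0.18 × (0.65)^2 × (0.27)^1
Step 3: rate = 0.18 × 0.4225 × 0.27 = 0.0205335 M/s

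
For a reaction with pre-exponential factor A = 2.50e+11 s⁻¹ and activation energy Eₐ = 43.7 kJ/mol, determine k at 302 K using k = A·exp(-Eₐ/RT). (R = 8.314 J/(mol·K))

6.91e+03 s⁻¹

Step 1: Use the Arrhenius equation: k = A × exp(-Eₐ/RT)
Step 2: Convert Eₐ to J/mol: 43.7 kJ/mol = 43700 J/mol
Step 3: Calculate the exponent: -Eₐ/(RT) = -43700/(8.314 × 302) = -17.40462
Step 4: k = 2.50e+11 × exp(-17.40462)
Step 5: k = 2.50e+11 × 2.76229e-08 = 6.9057e+03 s⁻¹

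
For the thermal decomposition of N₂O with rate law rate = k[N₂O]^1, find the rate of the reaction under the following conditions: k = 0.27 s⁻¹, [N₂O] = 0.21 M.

0.0567 M/s

Step 1: Identify the rate law: rate = k[N₂O]^1
Step 2: Substitute values: rate = 0.27 × (0.21)^1
Step 3: Calculate: rate = 0.27 × 0.21 = 0.0567 M/s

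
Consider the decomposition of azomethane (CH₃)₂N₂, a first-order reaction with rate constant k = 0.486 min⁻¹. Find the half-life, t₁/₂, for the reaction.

1.426 min

Step 1: For a first-order reaction, t₁/₂ = ln(2)/k
Step 2: t₁/₂ = ln(2)/0.486
Step 3: t₁/₂ = 0.6931/0.486 = 1.426 min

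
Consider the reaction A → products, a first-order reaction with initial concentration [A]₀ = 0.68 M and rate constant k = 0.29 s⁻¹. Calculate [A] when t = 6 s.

0.1194 M

Step 1: For a first-order reaction: [A] = [A]₀ × e^(-kt)
Step 2: [A] = 0.68 × e^(-0.29 × 6)
Step 3: [A] = 0.68 × e^(-1.74)
Step 4: [A] = 0.68 × 0.17552 = 0.1194 M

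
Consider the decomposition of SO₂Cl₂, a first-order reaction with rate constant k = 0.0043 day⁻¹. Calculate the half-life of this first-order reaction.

161.2 day

Step 1: For a first-order reaction, t₁/₂ = ln(2)/k
Step 2: t₁/₂ = ln(2)/0.0043
Step 3: t₁/₂ = 0.6931/0.0043 = 161.2 day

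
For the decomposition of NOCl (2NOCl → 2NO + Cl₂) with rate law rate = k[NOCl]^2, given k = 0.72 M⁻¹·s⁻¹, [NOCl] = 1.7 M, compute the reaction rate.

2.081 M/s

Step 1: Identify the rate law: rate = k[NOCl]^2
Step 2: Substitute values: rate = 0.72 × (1.7)^2
Step 3: Calculate: rate = 0.72 × 2.89 = 2.0808 M/s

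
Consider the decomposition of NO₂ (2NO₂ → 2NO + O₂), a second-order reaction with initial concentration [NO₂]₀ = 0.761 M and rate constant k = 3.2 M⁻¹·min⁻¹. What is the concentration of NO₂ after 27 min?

0.0114 M

Step 1: For a second-order reaction: 1/[NO₂] = 1/[NO₂]₀ + kt
Step 2: 1/[NO₂] = 1/0.761 + 3.2 × 27
Step 3: 1/[NO₂] = 1.314 + 86.4 = 87.71
Step 4: [NO₂] = 1/87.71 = 0.0114 M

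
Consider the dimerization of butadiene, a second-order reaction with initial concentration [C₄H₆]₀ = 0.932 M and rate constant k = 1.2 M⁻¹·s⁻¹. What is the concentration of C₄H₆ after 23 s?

0.03488 M

Step 1: For a second-order reaction: 1/[C₄H₆] = 1/[C₄H₆]₀ + kt
Step 2: 1/[C₄H₆] = 1/0.932 + 1.2 × 23
Step 3: 1/[C₄H₆] = 1.073 + 27.6 = 28.67
Step 4: [C₄H₆] = 1/28.67 = 0.03488 M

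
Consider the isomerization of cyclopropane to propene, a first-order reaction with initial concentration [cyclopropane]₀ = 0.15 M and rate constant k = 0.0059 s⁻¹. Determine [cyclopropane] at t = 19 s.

0.1341 M

Step 1: For a first-order reaction: [cyclopropane] = [cyclopropane]₀ × e^(-kt)
Step 2: [cyclopropane] = 0.15 × e^(-0.0059 × 19)
Step 3: [cyclopropane] = 0.15 × e^(-0.1121)
Step 4: [cyclopropane] = 0.15 × 0.893955 = 0.1341 M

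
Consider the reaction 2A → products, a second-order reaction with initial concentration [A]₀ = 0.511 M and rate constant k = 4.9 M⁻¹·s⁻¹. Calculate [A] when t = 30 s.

0.006713 M

Step 1: For a second-order reaction: 1/[A] = 1/[A]₀ + kt
Step 2: 1/[A] = 1/0.511 + 4.9 × 30
Step 3: 1/[A] = 1.957 + 147 = 149
Step 4: [A] = 1/149 = 0.006713 M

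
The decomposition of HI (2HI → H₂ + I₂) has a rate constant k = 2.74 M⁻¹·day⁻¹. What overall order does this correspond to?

second order (2)

Step 1: The units of k for an nth-order reaction are (concentration)^(1-n)·(time)⁻¹.
Step 2: Here k has units M⁻¹·day⁻¹, so the concentration exponent is -1.
Step 3: 1 - n = -1 ⇒ n = 2. The reaction is second order.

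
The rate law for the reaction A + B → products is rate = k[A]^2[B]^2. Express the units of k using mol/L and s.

(mol/L)⁻³·s⁻¹

Step 1: Overall order = 2 + 2 = 4.
Step 2: rate has units mol/L·s⁻¹; [A]^2[B]^2 has units (mol/L)^4.
Step 3: k = rate/([A]^2[B]^2), so units of k = (mol/L)^(1-4)·s⁻¹ = (mol/L)⁻³·s⁻¹.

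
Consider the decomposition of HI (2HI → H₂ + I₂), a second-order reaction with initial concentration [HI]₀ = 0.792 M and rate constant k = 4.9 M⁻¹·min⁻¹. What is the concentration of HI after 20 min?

0.01007 M

Step 1: For a second-order reaction: 1/[HI] = 1/[HI]₀ + kt
Step 2: 1/[HI] = 1/0.792 + 4.9 × 20
Step 3: 1/[HI] = 1.263 + 98 = 99.26
Step 4: [HI] = 1/99.26 = 0.01007 M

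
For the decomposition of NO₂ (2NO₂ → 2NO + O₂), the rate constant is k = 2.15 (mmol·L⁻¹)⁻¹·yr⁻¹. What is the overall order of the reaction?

second order (2)

Step 1: The units of k for an nth-order reaction are (concentration)^(1-n)·(time)⁻¹.
Step 2: Here k has units (mmol·L⁻¹)⁻¹·yr⁻¹, so the concentration exponent is -1.
Step 3: 1 - n = -1 ⇒ n = 2. The reaction is second order.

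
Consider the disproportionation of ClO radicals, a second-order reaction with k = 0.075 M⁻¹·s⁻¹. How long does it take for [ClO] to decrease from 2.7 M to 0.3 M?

39.51 s

Step 1: For second-order: t = (1/[ClO] - 1/[ClO]₀)/k
Step 2: t = (1/0.3 - 1/2.7)/0.075
Step 3: t = (3.333 - 0.3704)/0.075
Step 4: t = 2.963/0.075 = 39.51 s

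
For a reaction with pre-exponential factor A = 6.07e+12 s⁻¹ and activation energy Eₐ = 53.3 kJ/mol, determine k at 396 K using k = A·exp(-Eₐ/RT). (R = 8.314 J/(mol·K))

5.65e+05 s⁻¹

Step 1: Use the Arrhenius equation: k = A × exp(-Eₐ/RT)
Step 2: Convert Eₐ to J/mol: 53.3 kJ/mol = 53300 J/mol
Step 3: Calculate the exponent: -Eₐ/(RT) = -53300/(8.314 × 396) = -16.18907
Step 4: k = 6.07e+12 × exp(-16.18907)
Step 5: k = 6.07e+12 × 9.31486e-08 = 5.6541e+05 s⁻¹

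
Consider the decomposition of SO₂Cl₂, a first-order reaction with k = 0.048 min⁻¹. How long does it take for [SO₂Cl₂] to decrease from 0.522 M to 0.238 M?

16.36 min

Step 1: For first-order: t = ln([SO₂Cl₂]₀/[SO₂Cl₂])/k
Step 2: t = ln(0.522/0.238)/0.048
Step 3: t = ln(2.193)/0.048
Step 4: t = 0.7854/0.048 = 16.36 min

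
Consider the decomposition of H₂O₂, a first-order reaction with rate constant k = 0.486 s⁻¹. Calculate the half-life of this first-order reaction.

1.426 s

Step 1: For a first-order reaction, t₁/₂ = ln(2)/k
Step 2: t₁/₂ = ln(2)/0.486
Step 3: t₁/₂ = 0.6931/0.486 = 1.426 s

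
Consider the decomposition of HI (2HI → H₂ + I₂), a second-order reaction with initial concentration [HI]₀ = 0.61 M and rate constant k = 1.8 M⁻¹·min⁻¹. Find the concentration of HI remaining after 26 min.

0.02064 M

Step 1: For a second-order reaction: 1/[HI] = 1/[HI]₀ + kt
Step 2: 1/[HI] = 1/0.61 + 1.8 × 26
Step 3: 1/[HI] = 1.639 + 46.8 = 48.44
Step 4: [HI] = 1/48.44 = 0.02064 M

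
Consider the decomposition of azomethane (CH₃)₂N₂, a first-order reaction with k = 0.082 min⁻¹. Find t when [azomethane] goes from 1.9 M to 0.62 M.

13.66 min

Step 1: For first-order: t = ln([azomethane]₀/[azomethane])/k
Step 2: t = ln(1.9/0.62)/0.082
Step 3: t = ln(3.065)/0.082
Step 4: t = 1.12/0.082 = 13.66 min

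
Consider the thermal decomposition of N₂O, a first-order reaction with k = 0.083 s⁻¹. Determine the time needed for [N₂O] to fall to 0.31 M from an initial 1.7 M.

20.5 s

Step 1: For first-order: t = ln([N₂O]₀/[N₂O])/k
Step 2: t = ln(1.7/0.31)/0.083
Step 3: t = ln(5.484)/0.083
Step 4: t = 1.702/0.083 = 20.5 s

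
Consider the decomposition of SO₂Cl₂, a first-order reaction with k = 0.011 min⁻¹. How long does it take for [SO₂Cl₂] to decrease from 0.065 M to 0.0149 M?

133.9 min

Step 1: For first-order: t = ln([SO₂Cl₂]₀/[SO₂Cl₂])/k
Step 2: t = ln(0.065/0.0149)/0.011
Step 3: t = ln(4.362)/0.011
Step 4: t = 1.473/0.011 = 133.9 min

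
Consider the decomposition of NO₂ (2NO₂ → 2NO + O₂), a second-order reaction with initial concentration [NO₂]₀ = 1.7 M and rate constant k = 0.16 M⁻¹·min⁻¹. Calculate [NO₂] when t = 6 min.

0.6459 M

Step 1: For a second-order reaction: 1/[NO₂] = 1/[NO₂]₀ + kt
Step 2: 1/[NO₂] = 1/1.7 + 0.16 × 6
Step 3: 1/[NO₂] = 0.5882 + 0.96 = 1.548
Step 4: [NO₂] = 1/1.548 = 0.6459 M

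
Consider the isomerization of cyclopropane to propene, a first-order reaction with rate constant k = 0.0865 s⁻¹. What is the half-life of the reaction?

8.013 s

Step 1: For a first-order reaction, t₁/₂ = ln(2)/k
Step 2: t₁/₂ = ln(2)/0.0865
Step 3: t₁/₂ = 0.6931/0.0865 = 8.013 s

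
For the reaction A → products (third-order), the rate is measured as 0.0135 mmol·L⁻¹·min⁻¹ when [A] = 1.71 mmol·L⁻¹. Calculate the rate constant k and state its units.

0.0027 (mmol·L⁻¹)⁻²·min⁻¹

Step 1: rate = k[A]^3, so k = rate / [A]^3.
Step 2: k = 0.0135 / (1.71)^3 = 0.0135 / 5.
Step 3: k = 0.0027 (mmol·L⁻¹)⁻²·min⁻¹.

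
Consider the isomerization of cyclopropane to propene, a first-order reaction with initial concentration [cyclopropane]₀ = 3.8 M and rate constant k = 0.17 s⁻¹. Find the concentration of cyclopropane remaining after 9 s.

0.8228 M

Step 1: For a first-order reaction: [cyclopropane] = [cyclopropane]₀ × e^(-kt)
Step 2: [cyclopropane] = 3.8 × e^(-0.17 × 9)
Step 3: [cyclopropane] = 3.8 × e^(-1.53)
Step 4: [cyclopropane] = 3.8 × 0.216536 = 0.8228 M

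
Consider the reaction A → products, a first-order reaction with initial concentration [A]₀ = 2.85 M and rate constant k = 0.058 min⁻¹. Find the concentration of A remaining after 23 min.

0.7508 M

Step 1: For a first-order reaction: [A] = [A]₀ × e^(-kt)
Step 2: [A] = 2.85 × e^(-0.058 × 23)
Step 3: [A] = 2.85 × e^(-1.334)
Step 4: [A] = 2.85 × 0.263421 = 0.7508 M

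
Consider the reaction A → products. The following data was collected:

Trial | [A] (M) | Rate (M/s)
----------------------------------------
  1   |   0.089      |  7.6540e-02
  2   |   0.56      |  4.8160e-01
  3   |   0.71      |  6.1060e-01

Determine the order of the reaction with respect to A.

first order (1)

Step 1: Compare trials to find order n where rate₂/rate₁ = ([A]₂/[A]₁)^n
Step 2: rate₂/rate₁ = 4.8160e-01/7.6540e-02 = 6.292
Step 3: [A]₂/[A]₁ = 0.56/0.089 = 6.292
Step 4: n = ln(6.292)/ln(6.292) = 1.00 ≈ 1
Step 5: The reaction is first order in A.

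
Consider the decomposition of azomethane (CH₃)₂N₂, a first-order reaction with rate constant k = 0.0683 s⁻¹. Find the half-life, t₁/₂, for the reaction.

10.15 s

Step 1: For a first-order reaction, t₁/₂ = ln(2)/k
Step 2: t₁/₂ = ln(2)/0.0683
Step 3: t₁/₂ = 0.6931/0.0683 = 10.15 s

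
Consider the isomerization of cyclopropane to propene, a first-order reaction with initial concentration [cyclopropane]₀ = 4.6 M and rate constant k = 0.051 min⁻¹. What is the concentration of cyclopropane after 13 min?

2.37 M

Step 1: For a first-order reaction: [cyclopropane] = [cyclopropane]₀ × e^(-kt)
Step 2: [cyclopropane] = 4.6 × e^(-0.051 × 13)
Step 3: [cyclopropane] = 4.6 × e^(-0.663)
Step 4: [cyclopropane] = 4.6 × 0.515303 = 2.37 M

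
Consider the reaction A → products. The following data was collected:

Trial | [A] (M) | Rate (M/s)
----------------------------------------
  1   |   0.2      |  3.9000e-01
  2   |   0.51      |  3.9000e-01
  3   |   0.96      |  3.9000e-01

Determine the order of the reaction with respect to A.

zeroth order (0)

Step 1: Compare trials - when concentration changes, rate stays constant.
Step 2: rate₂/rate₁ = 3.9000e-01/3.9000e-01 = 1
Step 3: [A]₂/[A]₁ = 0.51/0.2 = 2.55
Step 4: Since rate ratio ≈ (conc ratio)^0, the reaction is zeroth order.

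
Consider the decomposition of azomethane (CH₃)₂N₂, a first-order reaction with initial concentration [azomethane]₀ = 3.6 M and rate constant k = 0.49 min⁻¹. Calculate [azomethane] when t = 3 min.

0.8277 M

Step 1: For a first-order reaction: [azomethane] = [azomethane]₀ × e^(-kt)
Step 2: [azomethane] = 3.6 × e^(-0.49 × 3)
Step 3: [azomethane] = 3.6 × e^(-1.47)
Step 4: [azomethane] = 3.6 × 0.229925 = 0.8277 M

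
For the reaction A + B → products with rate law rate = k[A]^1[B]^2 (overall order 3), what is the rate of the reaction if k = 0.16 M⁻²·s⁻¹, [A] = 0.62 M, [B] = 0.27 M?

0.007232 M/s

Step 1: The rate law is rate = k[A]^1[B]^2, overall order = 1+2 = 3
Step 2: Substitute values: rate = 0.16 × (0.62)^1 × (0.27)^2
Step 3: rate = 0.16 × 0.62 × 0.0729 = 0.00723168 M/s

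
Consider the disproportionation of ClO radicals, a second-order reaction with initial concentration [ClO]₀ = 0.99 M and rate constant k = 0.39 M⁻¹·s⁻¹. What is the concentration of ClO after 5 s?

0.3378 M

Step 1: For a second-order reaction: 1/[ClO] = 1/[ClO]₀ + kt
Step 2: 1/[ClO] = 1/0.99 + 0.39 × 5
Step 3: 1/[ClO] = 1.01 + 1.95 = 2.96
Step 4: [ClO] = 1/2.96 = 0.3378 M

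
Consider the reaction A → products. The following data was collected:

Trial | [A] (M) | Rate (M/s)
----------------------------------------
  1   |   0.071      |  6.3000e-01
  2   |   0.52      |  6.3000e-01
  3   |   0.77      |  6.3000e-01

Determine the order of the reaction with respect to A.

zeroth order (0)

Step 1: Compare trials - when concentration changes, rate stays constant.
Step 2: rate₂/rate₁ = 6.3000e-01/6.3000e-01 = 1
Step 3: [A]₂/[A]₁ = 0.52/0.071 = 7.324
Step 4: Since rate ratio ≈ (conc ratio)^0, the reaction is zeroth order.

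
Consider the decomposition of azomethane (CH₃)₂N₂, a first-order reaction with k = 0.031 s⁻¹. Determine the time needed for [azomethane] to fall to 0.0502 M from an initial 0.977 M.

95.76 s

Step 1: For first-order: t = ln([azomethane]₀/[azomethane])/k
Step 2: t = ln(0.977/0.0502)/0.031
Step 3: t = ln(19.46)/0.031
Step 4: t = 2.968/0.031 = 95.76 s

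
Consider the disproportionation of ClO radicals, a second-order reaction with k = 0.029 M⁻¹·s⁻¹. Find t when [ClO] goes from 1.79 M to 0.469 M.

54.26 s

Step 1: For second-order: t = (1/[ClO] - 1/[ClO]₀)/k
Step 2: t = (1/0.469 - 1/1.79)/0.029
Step 3: t = (2.132 - 0.5587)/0.029
Step 4: t = 1.574/0.029 = 54.26 s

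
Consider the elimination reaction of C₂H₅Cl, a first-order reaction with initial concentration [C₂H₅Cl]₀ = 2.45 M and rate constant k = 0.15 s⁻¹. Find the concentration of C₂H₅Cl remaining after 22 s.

0.09036 M

Step 1: For a first-order reaction: [C₂H₅Cl] = [C₂H₅Cl]₀ × e^(-kt)
Step 2: [C₂H₅Cl] = 2.45 × e^(-0.15 × 22)
Step 3: [C₂H₅Cl] = 2.45 × e^(-3.3)
Step 4: [C₂H₅Cl] = 2.45 × 0.0368832 = 0.09036 M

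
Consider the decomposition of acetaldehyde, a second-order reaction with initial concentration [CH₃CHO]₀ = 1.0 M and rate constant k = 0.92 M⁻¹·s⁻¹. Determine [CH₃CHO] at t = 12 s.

0.08306 M

Step 1: For a second-order reaction: 1/[CH₃CHO] = 1/[CH₃CHO]₀ + kt
Step 2: 1/[CH₃CHO] = 1/1.0 + 0.92 × 12
Step 3: 1/[CH₃CHO] = 1 + 11.04 = 12.04
Step 4: [CH₃CHO] = 1/12.04 = 0.08306 M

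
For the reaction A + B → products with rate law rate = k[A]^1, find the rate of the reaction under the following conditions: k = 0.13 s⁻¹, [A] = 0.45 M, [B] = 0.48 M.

0.0585 M/s

Step 1: The rate law is rate = k[A]^1
Step 2: Note that the rate does not depend on [B] (zero order in B).
Step 3: rate = 0.13 × (0.45)^1 = 0.0585 M/s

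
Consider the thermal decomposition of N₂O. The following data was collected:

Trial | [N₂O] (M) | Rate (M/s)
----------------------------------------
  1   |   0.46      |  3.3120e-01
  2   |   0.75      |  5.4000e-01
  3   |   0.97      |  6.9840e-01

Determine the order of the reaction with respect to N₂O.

first order (1)

Step 1: Compare trials to find order n where rate₂/rate₁ = ([N₂O]₂/[N₂O]₁)^n
Step 2: rate₂/rate₁ = 5.4000e-01/3.3120e-01 = 1.63
Step 3: [N₂O]₂/[N₂O]₁ = 0.75/0.46 = 1.63
Step 4: n = ln(1.63)/ln(1.63) = 1.00 ≈ 1
Step 5: The reaction is first order in N₂O.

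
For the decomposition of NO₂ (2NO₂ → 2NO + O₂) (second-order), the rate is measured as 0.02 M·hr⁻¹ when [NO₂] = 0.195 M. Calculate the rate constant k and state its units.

0.526 M⁻¹·hr⁻¹

Step 1: rate = k[NO₂]^2, so k = rate / [NO₂]^2.
Step 2: k = 0.02 / (0.195)^2 = 0.02 / 0.03803.
Step 3: k = 0.526 M⁻¹·hr⁻¹.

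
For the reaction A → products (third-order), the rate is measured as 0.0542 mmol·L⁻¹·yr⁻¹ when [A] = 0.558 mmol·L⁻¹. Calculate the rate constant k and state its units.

0.312 (mmol·L⁻¹)⁻²·yr⁻¹

Step 1: rate = k[A]^3, so k = rate / [A]^3.
Step 2: k = 0.0542 / (0.558)^3 = 0.0542 / 0.1737.
Step 3: k = 0.312 (mmol·L⁻¹)⁻²·yr⁻¹.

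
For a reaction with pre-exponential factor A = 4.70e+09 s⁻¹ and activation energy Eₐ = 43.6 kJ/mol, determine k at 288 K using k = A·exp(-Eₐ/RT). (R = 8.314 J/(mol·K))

5.81e+01 s⁻¹

Step 1: Use the Arrhenius equation: k = A × exp(-Eₐ/RT)
Step 2: Convert Eₐ to J/mol: 43.6 kJ/mol = 43600 J/mol
Step 3: Calculate the exponent: -Eₐ/(RT) = -43600/(8.314 × 288) = -18.20891
Step 4: k = 4.70e+09 × exp(-18.20891)
Step 5: k = 4.70e+09 × 1.23586e-08 = 5.8085e+01 s⁻¹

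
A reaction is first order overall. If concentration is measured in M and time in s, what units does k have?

s⁻¹

Step 1: For overall order n, rate = k × (concentration)^n.
Step 2: Rate has units M·s⁻¹; concentration term has units M^1.
Step 3: k = rate / (concentration)^n, so units of k = M^(1-1)·s⁻¹ = s⁻¹.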